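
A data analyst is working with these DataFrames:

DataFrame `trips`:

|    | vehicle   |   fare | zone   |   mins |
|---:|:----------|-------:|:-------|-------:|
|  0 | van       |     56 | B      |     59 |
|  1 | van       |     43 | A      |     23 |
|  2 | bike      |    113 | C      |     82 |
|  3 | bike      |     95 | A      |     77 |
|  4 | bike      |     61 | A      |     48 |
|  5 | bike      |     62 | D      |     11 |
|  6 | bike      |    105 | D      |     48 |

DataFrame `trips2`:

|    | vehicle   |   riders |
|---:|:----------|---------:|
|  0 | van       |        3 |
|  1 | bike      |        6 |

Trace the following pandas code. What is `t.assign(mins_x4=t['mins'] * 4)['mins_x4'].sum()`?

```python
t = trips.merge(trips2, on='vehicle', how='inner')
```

1392

merge on 'vehicle' (how='inner') → 7 rows:
  vehicle  fare zone  mins  riders
0     van    56    B    59       3
1     van    43    A    23       3
2    bike   113    C    82       6
3    bike    95    A    77       6
4    bike    61    A    48       6
5    bike    62    D    11       6
6    bike   105    D    48       6
add column mins_x4 = t['mins'] * 4:
  vehicle  fare zone  mins  riders  mins_x4
0     van    56    B    59       3      236
1     van    43    A    23       3       92
2    bike   113    C    82       6      328
3    bike    95    A    77       6      308
4    bike    61    A    48       6      192
5    bike    62    D    11       6       44
6    bike   105    D    48       6      192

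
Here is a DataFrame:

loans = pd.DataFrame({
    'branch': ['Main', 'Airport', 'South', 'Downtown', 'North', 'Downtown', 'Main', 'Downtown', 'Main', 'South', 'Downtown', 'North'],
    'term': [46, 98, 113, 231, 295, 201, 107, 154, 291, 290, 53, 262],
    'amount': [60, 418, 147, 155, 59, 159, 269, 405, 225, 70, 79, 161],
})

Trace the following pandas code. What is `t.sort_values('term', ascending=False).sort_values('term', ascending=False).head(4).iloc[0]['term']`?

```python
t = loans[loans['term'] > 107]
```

295

filter rows where term > 107:
      branch  term  amount
2      South   113     147
3   Downtown   231     155
4      North   295      59
5   Downtown   201     159
7   Downtown   154     405
8       Main   291     225
9      South   290      70
11     North   262     161
sort by term descending:
      branch  term  amount
4      North   295      59
8       Main   291     225
9      South   290      70
11     North   262     161
3   Downtown   231     155
5   Downtown   201     159
7   Downtown   154     405
2      South   113     147
sort by term descending:
      branch  term  amount
4      North   295      59
8       Main   291     225
9      South   290      70
11     North   262     161
3   Downtown   231     155
5   Downtown   201     159
7   Downtown   154     405
2      South   113     147
take first 4 rows:
   branch  term  amount
4   North   295      59
8    Main   291     225
9   South   290      70
11  North   262     161
The value at position 0, column 'term' is 295.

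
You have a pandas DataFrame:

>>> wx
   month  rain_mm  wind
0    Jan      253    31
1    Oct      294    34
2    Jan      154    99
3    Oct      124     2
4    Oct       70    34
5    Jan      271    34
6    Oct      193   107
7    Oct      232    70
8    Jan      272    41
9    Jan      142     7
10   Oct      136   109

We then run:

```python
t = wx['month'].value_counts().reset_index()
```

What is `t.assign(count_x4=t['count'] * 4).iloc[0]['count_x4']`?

24

value_counts of month:
month
Oct    6
Jan    5
Name: count, dtype: int64
reset_index():
  month  count
0   Oct      6
1   Jan      5
add column count_x4 = t['count'] * 4:
  month  count  count_x4
0   Oct      6        24
1   Jan      5        20
Taking the value at position 0, column 'count_x4' gives 24.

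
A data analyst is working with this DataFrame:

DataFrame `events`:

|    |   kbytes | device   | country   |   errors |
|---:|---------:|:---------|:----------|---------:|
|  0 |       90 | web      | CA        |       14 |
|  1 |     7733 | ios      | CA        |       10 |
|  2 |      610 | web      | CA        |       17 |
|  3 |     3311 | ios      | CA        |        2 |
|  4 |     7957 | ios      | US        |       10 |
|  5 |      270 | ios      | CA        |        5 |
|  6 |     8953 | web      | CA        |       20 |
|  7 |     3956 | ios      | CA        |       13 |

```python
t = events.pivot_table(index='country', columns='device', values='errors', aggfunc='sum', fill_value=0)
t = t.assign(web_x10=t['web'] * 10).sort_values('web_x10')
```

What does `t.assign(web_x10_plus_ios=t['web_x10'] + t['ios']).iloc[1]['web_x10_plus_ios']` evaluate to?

540

pivot: rows=country, cols=device, sum(errors):
device   ios  web
country          
CA        30   51
US        10    0
add column web_x10 = t['web'] * 10:
device   ios  web  web_x10
country                   
CA        30   51      510
US        10    0        0
sort by web_x10:
device   ios  web  web_x10
country                   
US        10    0        0
CA        30   51      510
add column web_x10_plus_ios = t['web_x10'] + t['ios']:
device   ios  web  web_x10  web_x10_plus_ios
country                                     
US        10    0        0                10
CA        30   51      510               540
Hence 540.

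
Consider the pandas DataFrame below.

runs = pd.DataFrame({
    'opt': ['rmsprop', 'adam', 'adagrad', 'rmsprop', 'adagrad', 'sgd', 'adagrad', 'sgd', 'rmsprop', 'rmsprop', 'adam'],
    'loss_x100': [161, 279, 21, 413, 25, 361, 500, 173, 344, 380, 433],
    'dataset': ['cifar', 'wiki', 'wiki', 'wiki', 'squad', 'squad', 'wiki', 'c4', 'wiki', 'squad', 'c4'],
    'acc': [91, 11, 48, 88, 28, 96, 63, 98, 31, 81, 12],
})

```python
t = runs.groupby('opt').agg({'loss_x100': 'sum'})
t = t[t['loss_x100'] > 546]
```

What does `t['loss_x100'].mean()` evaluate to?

1005.0

group by opt, sum of loss_x100:
         loss_x100
opt               
adagrad        546
adam           712
rmsprop       1298
sgd            534
filter rows where loss_x100 > 546:
         loss_x100
opt               
adam           712
rmsprop       1298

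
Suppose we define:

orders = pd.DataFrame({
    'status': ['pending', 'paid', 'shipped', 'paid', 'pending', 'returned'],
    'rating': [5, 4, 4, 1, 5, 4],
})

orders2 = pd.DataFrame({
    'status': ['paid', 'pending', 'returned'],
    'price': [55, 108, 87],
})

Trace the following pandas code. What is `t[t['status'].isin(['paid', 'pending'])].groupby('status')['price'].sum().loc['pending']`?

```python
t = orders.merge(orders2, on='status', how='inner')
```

merge on 'status' (how='inner') → 5 rows:
     status  rating  price
0   pending       5    108
1      paid       4     55
2      paid       1     55
3   pending       5    108
4  returned       4     87
filter rows where status in ['paid', 'pending']:
    status  rating  price
0  pending       5    108
1     paid       4     55
2     paid       1     55
3  pending       5    108
group by status, sum of price:
status
paid       110
pending    216
Name: price, dtype: int64
value at index 'pending' → 216

216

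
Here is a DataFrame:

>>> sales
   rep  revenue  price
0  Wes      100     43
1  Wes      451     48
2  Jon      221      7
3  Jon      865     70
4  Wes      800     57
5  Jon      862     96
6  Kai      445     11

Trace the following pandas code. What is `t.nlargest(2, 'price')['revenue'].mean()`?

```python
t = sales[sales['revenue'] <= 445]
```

272.5

filter rows where revenue <= 445:
   rep  revenue  price
0  Wes      100     43
2  Jon      221      7
6  Kai      445     11
take 2 rows with largest price:
   rep  revenue  price
0  Wes      100     43
6  Kai      445     11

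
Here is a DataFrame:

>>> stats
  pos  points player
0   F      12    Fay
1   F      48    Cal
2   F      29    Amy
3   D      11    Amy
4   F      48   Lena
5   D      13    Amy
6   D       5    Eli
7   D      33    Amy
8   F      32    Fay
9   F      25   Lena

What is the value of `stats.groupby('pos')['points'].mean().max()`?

group by pos, mean of points:
pos
D    15.500000
F    32.333333
Name: points, dtype: float64

32.3333333333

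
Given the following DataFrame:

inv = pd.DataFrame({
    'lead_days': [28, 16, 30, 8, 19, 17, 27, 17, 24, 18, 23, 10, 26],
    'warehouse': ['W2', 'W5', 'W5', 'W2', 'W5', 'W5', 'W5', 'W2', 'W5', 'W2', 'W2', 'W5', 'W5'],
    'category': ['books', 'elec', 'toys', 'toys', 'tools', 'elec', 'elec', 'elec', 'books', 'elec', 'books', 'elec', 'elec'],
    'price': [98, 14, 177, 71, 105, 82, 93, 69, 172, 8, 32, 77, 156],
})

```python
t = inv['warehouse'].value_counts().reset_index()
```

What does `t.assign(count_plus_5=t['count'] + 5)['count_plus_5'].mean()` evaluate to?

11.5

value_counts of warehouse:
warehouse
W5    8
W2    5
Name: count, dtype: int64
reset_index():
  warehouse  count
0        W5      8
1        W2      5
add column count_plus_5 = t['count'] + 5:
  warehouse  count  count_plus_5
0        W5      8            13
1        W2      5            10
Then the mean of column 'count_plus_5': 11.5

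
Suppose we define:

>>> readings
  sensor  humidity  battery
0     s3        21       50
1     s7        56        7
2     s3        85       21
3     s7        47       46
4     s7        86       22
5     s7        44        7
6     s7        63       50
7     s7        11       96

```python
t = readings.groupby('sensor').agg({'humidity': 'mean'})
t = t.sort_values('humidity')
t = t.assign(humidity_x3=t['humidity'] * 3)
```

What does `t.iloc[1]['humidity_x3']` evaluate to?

159.0

group by sensor, mean of humidity:
         humidity
sensor           
s3      53.000000
s7      51.166667
sort by humidity:
         humidity
sensor           
s7      51.166667
s3      53.000000
add column humidity_x3 = t['humidity'] * 3:
         humidity  humidity_x3
sensor                        
s7      51.166667        153.5
s3      53.000000        159.0
Then the value at position 1, column 'humidity_x3': 159.0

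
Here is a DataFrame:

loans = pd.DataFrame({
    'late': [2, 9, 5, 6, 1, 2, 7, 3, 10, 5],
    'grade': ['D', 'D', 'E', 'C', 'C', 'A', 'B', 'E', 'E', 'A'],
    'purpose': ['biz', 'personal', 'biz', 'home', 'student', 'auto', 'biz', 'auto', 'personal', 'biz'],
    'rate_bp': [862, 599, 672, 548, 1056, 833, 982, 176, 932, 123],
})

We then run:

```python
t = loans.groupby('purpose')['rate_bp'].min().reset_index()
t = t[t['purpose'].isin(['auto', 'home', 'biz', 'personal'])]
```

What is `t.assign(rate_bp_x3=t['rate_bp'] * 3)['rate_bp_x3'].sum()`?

group by purpose, min of rate_bp:
purpose
auto         176
biz          123
home         548
personal     599
student     1056
Name: rate_bp, dtype: int64
reset_index():
    purpose  rate_bp
0      auto      176
1       biz      123
2      home      548
3  personal      599
4   student     1056
filter rows where purpose in ['auto', 'home', 'biz', 'personal']:
    purpose  rate_bp
0      auto      176
1       biz      123
2      home      548
3  personal      599
add column rate_bp_x3 = t['rate_bp'] * 3:
    purpose  rate_bp  rate_bp_x3
0      auto      176         528
1       biz      123         369
2      home      548        1644
3  personal      599        1797

4338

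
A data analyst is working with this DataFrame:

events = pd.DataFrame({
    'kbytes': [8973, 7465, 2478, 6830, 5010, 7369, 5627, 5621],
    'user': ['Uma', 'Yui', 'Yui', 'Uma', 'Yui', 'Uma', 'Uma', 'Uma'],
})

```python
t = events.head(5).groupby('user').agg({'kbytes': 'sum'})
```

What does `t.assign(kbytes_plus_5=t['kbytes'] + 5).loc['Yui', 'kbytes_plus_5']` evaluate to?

14958

take first 5 rows:
   kbytes user
0    8973  Uma
1    7465  Yui
2    2478  Yui
3    6830  Uma
4    5010  Yui
group by user, sum of kbytes:
      kbytes
user        
Uma    15803
Yui    14953
add column kbytes_plus_5 = t['kbytes'] + 5:
      kbytes  kbytes_plus_5
user                       
Uma    15803          15808
Yui    14953          14958
Then the value at row 'Yui', column 'kbytes_plus_5': 14958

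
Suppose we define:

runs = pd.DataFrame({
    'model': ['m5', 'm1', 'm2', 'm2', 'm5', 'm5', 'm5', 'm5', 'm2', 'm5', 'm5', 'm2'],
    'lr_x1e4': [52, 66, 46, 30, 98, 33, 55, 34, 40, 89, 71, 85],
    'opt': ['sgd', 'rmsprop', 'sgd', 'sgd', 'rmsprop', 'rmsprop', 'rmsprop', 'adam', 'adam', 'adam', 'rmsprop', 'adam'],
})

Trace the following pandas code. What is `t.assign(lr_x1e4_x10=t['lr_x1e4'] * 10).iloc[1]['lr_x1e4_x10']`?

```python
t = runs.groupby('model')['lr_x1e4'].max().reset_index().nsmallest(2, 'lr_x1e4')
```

group by model, max of lr_x1e4:
model
m1    66
m2    85
m5    98
Name: lr_x1e4, dtype: int64
reset_index():
  model  lr_x1e4
0    m1       66
1    m2       85
2    m5       98
take 2 rows with smallest lr_x1e4:
  model  lr_x1e4
0    m1       66
1    m2       85
add column lr_x1e4_x10 = t['lr_x1e4'] * 10:
  model  lr_x1e4  lr_x1e4_x10
0    m1       66          660
1    m2       85          850

850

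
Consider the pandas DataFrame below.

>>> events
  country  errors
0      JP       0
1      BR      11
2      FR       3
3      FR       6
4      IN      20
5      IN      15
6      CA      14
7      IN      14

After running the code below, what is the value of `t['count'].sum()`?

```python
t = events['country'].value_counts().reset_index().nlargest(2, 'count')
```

value_counts of country:
country
IN    3
FR    2
JP    1
BR    1
CA    1
Name: count, dtype: int64
reset_index():
  country  count
0      IN      3
1      FR      2
2      JP      1
3      BR      1
4      CA      1
take 2 rows with largest count:
  country  count
0      IN      3
1      FR      2
Taking the sum of column 'count' gives 5.

5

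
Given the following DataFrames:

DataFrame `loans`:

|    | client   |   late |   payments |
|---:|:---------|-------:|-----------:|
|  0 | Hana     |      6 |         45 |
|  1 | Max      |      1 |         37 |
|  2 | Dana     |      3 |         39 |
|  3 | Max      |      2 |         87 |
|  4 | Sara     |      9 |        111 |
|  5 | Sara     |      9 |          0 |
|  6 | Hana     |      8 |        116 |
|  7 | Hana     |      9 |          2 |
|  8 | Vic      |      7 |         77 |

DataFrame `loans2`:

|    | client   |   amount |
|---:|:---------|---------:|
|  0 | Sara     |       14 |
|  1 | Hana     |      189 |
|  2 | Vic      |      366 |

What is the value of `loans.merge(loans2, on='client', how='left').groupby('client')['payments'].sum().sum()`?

514

merge on 'client' (how='left') → 9 rows:
  client  late  payments  amount
0   Hana     6        45   189.0
1    Max     1        37     NaN
2   Dana     3        39     NaN
3    Max     2        87     NaN
4   Sara     9       111    14.0
5   Sara     9         0    14.0
6   Hana     8       116   189.0
7   Hana     9         2   189.0
8    Vic     7        77   366.0
group by client, sum of payments:
client
Dana     39
Hana    163
Max     124
Sara    111
Vic      77
Name: payments, dtype: int64
So sum() = 514.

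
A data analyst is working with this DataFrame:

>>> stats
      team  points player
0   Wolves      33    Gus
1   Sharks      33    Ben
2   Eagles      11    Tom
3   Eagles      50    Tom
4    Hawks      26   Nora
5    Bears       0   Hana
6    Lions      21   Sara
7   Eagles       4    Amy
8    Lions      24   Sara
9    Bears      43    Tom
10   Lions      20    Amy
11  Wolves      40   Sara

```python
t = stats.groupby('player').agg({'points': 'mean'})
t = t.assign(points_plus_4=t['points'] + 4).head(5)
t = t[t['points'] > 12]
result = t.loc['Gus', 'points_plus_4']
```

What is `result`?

37.0

group by player, mean of points:
           points
player           
Amy     12.000000
Ben     33.000000
Gus     33.000000
Hana     0.000000
Nora    26.000000
Sara    28.333333
Tom     34.666667
add column points_plus_4 = t['points'] + 4:
           points  points_plus_4
player                          
Amy     12.000000      16.000000
Ben     33.000000      37.000000
Gus     33.000000      37.000000
Hana     0.000000       4.000000
Nora    26.000000      30.000000
Sara    28.333333      32.333333
Tom     34.666667      38.666667
take first 5 rows:
        points  points_plus_4
player                       
Amy       12.0           16.0
Ben       33.0           37.0
Gus       33.0           37.0
Hana       0.0            4.0
Nora      26.0           30.0
filter rows where points > 12:
        points  points_plus_4
player                       
Ben       33.0           37.0
Gus       33.0           37.0
Nora      26.0           30.0
The value at row 'Gus', column 'points_plus_4' is 37.0.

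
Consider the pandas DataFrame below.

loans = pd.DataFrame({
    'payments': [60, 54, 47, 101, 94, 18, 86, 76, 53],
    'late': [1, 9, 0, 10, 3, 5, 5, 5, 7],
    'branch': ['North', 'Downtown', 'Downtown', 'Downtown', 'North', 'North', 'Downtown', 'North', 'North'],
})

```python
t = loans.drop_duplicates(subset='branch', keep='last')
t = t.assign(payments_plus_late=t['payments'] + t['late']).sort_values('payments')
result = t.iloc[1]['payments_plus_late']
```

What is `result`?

91

drop duplicate branch (keep=last):
   payments  late    branch
6        86     5  Downtown
8        53     7     North
add column payments_plus_late = t['payments'] + t['late']:
   payments  late    branch  payments_plus_late
6        86     5  Downtown                  91
8        53     7     North                  60
sort by payments:
   payments  late    branch  payments_plus_late
8        53     7     North                  60
6        86     5  Downtown                  91
So iloc[1]['payments_plus_late'] = 91.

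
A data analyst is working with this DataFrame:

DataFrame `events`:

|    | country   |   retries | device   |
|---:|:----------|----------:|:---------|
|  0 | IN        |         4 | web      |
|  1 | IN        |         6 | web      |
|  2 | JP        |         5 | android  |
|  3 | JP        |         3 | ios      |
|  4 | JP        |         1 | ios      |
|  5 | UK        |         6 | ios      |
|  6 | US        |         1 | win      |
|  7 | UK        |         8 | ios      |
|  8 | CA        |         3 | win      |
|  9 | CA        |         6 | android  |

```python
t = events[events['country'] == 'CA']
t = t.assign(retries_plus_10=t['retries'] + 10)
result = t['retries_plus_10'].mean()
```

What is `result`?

14.5

filter rows where country == 'CA':
  country  retries   device
8      CA        3      win
9      CA        6  android
add column retries_plus_10 = t['retries'] + 10:
  country  retries   device  retries_plus_10
8      CA        3      win               13
9      CA        6  android               16
Reading off the mean of column 'retries_plus_10', we get 14.5.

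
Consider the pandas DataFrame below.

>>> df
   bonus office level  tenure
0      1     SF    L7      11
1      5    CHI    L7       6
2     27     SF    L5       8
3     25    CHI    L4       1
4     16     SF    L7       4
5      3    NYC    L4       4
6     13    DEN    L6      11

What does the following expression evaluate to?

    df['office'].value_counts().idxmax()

value_counts of office:
office
SF     3
CHI    2
NYC    1
DEN    1
Name: count, dtype: int64
label with the largest value → SF

SF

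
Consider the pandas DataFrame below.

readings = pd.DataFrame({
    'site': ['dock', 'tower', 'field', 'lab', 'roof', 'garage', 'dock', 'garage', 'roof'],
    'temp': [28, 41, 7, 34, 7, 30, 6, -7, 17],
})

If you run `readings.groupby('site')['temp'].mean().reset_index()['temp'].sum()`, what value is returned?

group by site, mean of temp:
site
dock      17.0
field      7.0
garage    11.5
lab       34.0
roof      12.0
tower     41.0
Name: temp, dtype: float64
reset_index():
     site  temp
0    dock  17.0
1   field   7.0
2  garage  11.5
3     lab  34.0
4    roof  12.0
5   tower  41.0
sum of column 'temp' → 122.5

122.5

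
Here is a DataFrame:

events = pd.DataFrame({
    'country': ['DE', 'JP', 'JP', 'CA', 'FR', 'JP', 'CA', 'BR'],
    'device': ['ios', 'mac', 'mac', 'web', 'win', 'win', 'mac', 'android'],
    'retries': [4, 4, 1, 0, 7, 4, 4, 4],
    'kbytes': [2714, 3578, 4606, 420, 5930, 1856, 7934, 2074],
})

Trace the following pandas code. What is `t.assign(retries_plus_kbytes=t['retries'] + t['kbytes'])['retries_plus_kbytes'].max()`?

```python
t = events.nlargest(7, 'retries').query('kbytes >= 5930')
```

7938

take 7 rows with largest retries:
  country   device  retries  kbytes
4      FR      win        7    5930
0      DE      ios        4    2714
1      JP      mac        4    3578
5      JP      win        4    1856
6      CA      mac        4    7934
7      BR  android        4    2074
2      JP      mac        1    4606
filter rows where kbytes >= 5930:
  country device  retries  kbytes
4      FR    win        7    5930
6      CA    mac        4    7934
add column retries_plus_kbytes = t['retries'] + t['kbytes']:
  country device  retries  kbytes  retries_plus_kbytes
4      FR    win        7    5930                 5937
6      CA    mac        4    7934                 7938
Reading off the max of column 'retries_plus_kbytes', we get 7938.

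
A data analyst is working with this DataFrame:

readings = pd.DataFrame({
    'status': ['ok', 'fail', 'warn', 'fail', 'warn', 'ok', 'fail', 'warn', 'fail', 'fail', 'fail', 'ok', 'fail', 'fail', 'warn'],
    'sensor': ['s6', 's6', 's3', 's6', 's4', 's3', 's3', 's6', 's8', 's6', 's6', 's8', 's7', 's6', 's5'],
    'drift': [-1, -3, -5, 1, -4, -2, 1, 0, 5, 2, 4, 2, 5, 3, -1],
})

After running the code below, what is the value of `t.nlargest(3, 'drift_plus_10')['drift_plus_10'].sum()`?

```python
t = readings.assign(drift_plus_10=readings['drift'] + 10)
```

add column drift_plus_10 = readings['drift'] + 10:
   status sensor  drift  drift_plus_10
0      ok     s6     -1              9
1    fail     s6     -3              7
2    warn     s3     -5              5
3    fail     s6      1             11
4    warn     s4     -4              6
5      ok     s3     -2              8
6    fail     s3      1             11
7    warn     s6      0             10
8    fail     s8      5             15
9    fail     s6      2             12
10   fail     s6      4             14
11     ok     s8      2             12
12   fail     s7      5             15
13   fail     s6      3             13
14   warn     s5     -1              9
take 3 rows with largest drift_plus_10:
   status sensor  drift  drift_plus_10
8    fail     s8      5             15
12   fail     s7      5             15
10   fail     s6      4             14
Reading off the sum of column 'drift_plus_10', we get 44.

44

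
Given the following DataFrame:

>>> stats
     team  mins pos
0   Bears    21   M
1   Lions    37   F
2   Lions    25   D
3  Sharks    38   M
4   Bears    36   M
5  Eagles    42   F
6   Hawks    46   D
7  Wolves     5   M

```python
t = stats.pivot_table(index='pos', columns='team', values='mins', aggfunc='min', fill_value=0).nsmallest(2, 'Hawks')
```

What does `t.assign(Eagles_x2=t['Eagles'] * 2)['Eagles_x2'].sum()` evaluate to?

pivot: rows=pos, cols=team, min(mins):
team  Bears  Eagles  Hawks  Lions  Sharks  Wolves
pos                                              
D         0       0     46     25       0       0
F         0      42      0     37       0       0
M        21       0      0      0      38       5
take 2 rows with smallest Hawks:
team  Bears  Eagles  Hawks  Lions  Sharks  Wolves
pos                                              
F         0      42      0     37       0       0
M        21       0      0      0      38       5
add column Eagles_x2 = t['Eagles'] * 2:
team  Bears  Eagles  Hawks  Lions  Sharks  Wolves  Eagles_x2
pos                                                         
F         0      42      0     37       0       0         84
M        21       0      0      0      38       5          0
Taking the sum of column 'Eagles_x2' gives 84.

84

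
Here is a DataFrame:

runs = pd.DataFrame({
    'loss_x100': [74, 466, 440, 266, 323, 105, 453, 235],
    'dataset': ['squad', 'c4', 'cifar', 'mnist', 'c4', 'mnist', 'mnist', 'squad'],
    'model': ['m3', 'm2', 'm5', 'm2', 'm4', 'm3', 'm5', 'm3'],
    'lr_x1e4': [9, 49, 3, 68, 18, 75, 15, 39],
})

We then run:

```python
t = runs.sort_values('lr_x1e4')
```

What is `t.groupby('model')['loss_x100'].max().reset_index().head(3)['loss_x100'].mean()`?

341.333333333

sort by lr_x1e4:
   loss_x100 dataset model  lr_x1e4
2        440   cifar    m5        3
0         74   squad    m3        9
6        453   mnist    m5       15
4        323      c4    m4       18
7        235   squad    m3       39
1        466      c4    m2       49
3        266   mnist    m2       68
5        105   mnist    m3       75
group by model, max of loss_x100:
model
m2    466
m3    235
m4    323
m5    453
Name: loss_x100, dtype: int64
reset_index():
  model  loss_x100
0    m2        466
1    m3        235
2    m4        323
3    m5        453
take first 3 rows:
  model  loss_x100
0    m2        466
1    m3        235
2    m4        323
mean of column 'loss_x100' → 341.333333333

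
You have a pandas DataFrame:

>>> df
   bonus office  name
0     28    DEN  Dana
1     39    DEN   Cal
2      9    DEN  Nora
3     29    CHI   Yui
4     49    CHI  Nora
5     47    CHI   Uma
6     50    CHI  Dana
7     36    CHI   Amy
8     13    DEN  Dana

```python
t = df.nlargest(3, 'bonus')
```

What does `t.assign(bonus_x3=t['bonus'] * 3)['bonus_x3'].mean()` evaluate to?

146.0

take 3 rows with largest bonus:
   bonus office  name
6     50    CHI  Dana
4     49    CHI  Nora
5     47    CHI   Uma
add column bonus_x3 = t['bonus'] * 3:
   bonus office  name  bonus_x3
6     50    CHI  Dana       150
4     49    CHI  Nora       147
5     47    CHI   Uma       141
Finally, mean of column 'bonus_x3' = 146.0.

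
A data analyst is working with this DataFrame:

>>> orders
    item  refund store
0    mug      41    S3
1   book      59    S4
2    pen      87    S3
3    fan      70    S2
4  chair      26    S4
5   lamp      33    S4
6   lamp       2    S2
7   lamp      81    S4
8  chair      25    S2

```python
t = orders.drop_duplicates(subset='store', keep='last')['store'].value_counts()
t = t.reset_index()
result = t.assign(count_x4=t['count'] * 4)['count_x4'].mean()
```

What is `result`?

drop duplicate store (keep=last):
    item  refund store
2    pen      87    S3
7   lamp      81    S4
8  chair      25    S2
value_counts of store:
store
S3    1
S4    1
S2    1
Name: count, dtype: int64
reset_index():
  store  count
0    S3      1
1    S4      1
2    S2      1
add column count_x4 = t['count'] * 4:
  store  count  count_x4
0    S3      1         4
1    S4      1         4
2    S2      1         4
Hence 4.0.

4.0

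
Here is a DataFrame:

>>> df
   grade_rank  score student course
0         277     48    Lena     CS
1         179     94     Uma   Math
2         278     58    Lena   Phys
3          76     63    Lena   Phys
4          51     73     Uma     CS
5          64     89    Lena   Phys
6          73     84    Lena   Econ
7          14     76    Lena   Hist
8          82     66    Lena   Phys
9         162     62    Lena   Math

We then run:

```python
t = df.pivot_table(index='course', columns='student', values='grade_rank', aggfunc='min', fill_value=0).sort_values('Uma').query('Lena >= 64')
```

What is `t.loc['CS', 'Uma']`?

pivot: rows=course, cols=student, min(grade_rank):
student  Lena  Uma
course            
CS        277   51
Econ       73    0
Hist       14    0
Math      162  179
Phys       64    0
sort by Uma:
student  Lena  Uma
course            
Econ       73    0
Hist       14    0
Phys       64    0
CS        277   51
Math      162  179
filter rows where Lena >= 64:
student  Lena  Uma
course            
Econ       73    0
Phys       64    0
CS        277   51
Math      162  179
Finally, value at row 'CS', column 'Uma' = 51.

51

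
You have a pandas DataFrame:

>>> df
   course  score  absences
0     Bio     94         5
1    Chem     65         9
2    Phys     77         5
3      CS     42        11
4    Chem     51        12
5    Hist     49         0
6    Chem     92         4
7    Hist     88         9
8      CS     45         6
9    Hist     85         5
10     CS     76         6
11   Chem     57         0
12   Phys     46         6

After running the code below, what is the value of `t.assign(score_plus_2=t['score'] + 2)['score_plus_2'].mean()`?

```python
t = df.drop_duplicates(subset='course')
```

67.4

drop duplicate course (keep=first):
  course  score  absences
0    Bio     94         5
1   Chem     65         9
2   Phys     77         5
3     CS     42        11
5   Hist     49         0
add column score_plus_2 = t['score'] + 2:
  course  score  absences  score_plus_2
0    Bio     94         5            96
1   Chem     65         9            67
2   Phys     77         5            79
3     CS     42        11            44
5   Hist     49         0            51
The mean of column 'score_plus_2' is 67.4.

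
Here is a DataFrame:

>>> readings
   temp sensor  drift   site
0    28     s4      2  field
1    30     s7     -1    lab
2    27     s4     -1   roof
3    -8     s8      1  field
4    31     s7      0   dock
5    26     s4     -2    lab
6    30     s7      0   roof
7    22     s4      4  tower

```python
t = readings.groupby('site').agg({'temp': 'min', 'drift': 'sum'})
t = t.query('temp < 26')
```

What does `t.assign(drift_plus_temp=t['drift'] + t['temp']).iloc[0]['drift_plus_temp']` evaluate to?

group by site: min(temp), sum(drift):
       temp  drift
site              
dock     31      0
field    -8      3
lab      26     -3
roof     27     -1
tower    22      4
filter rows where temp < 26:
       temp  drift
site              
field    -8      3
tower    22      4
add column drift_plus_temp = t['drift'] + t['temp']:
       temp  drift  drift_plus_temp
site                               
field    -8      3               -5
tower    22      4               26
So iloc[0]['drift_plus_temp'] = -5.

-5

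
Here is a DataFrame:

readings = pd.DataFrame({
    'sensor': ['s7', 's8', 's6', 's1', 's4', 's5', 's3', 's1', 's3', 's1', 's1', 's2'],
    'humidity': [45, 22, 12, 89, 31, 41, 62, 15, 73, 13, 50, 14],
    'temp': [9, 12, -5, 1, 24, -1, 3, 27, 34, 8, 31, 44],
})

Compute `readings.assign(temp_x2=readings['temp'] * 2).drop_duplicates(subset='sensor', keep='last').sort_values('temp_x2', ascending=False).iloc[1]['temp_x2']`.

add column temp_x2 = readings['temp'] * 2:
   sensor  humidity  temp  temp_x2
0      s7        45     9       18
1      s8        22    12       24
2      s6        12    -5      -10
3      s1        89     1        2
4      s4        31    24       48
5      s5        41    -1       -2
6      s3        62     3        6
7      s1        15    27       54
8      s3        73    34       68
9      s1        13     8       16
10     s1        50    31       62
11     s2        14    44       88
drop duplicate sensor (keep=last):
   sensor  humidity  temp  temp_x2
0      s7        45     9       18
1      s8        22    12       24
2      s6        12    -5      -10
4      s4        31    24       48
5      s5        41    -1       -2
8      s3        73    34       68
10     s1        50    31       62
11     s2        14    44       88
sort by temp_x2 descending:
   sensor  humidity  temp  temp_x2
11     s2        14    44       88
8      s3        73    34       68
10     s1        50    31       62
4      s4        31    24       48
1      s8        22    12       24
0      s7        45     9       18
5      s5        41    -1       -2
2      s6        12    -5      -10
Hence 68.

68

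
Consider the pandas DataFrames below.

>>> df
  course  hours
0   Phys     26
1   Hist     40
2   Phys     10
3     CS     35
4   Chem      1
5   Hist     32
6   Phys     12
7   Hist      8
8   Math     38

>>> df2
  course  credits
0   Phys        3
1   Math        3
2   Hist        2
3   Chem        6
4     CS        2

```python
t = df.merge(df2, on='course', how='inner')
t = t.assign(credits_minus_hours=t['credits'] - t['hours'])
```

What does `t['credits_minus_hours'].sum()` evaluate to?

-176

merge on 'course' (how='inner') → 9 rows:
  course  hours  credits
0   Phys     26        3
1   Hist     40        2
2   Phys     10        3
3     CS     35        2
4   Chem      1        6
5   Hist     32        2
6   Phys     12        3
7   Hist      8        2
8   Math     38        3
add column credits_minus_hours = t['credits'] - t['hours']:
  course  hours  credits  credits_minus_hours
0   Phys     26        3                  -23
1   Hist     40        2                  -38
2   Phys     10        3                   -7
3     CS     35        2                  -33
4   Chem      1        6                    5
5   Hist     32        2                  -30
6   Phys     12        3                   -9
7   Hist      8        2                   -6
8   Math     38        3                  -35
Taking the sum of column 'credits_minus_hours' gives -176.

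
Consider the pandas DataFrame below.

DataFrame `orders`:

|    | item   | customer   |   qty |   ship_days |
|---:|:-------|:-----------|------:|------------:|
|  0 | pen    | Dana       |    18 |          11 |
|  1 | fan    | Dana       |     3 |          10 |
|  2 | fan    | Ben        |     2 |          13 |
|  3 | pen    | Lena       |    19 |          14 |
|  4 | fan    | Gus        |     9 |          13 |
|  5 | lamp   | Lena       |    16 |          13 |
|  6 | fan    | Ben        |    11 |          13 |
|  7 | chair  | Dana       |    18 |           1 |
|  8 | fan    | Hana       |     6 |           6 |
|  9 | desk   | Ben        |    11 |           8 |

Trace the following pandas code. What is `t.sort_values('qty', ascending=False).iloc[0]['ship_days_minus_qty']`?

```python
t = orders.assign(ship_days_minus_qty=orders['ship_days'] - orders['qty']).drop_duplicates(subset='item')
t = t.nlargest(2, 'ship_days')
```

-7

add column ship_days_minus_qty = orders['ship_days'] - orders['qty']:
    item customer  qty  ship_days  ship_days_minus_qty
0    pen     Dana   18         11                   -7
1    fan     Dana    3         10                    7
2    fan      Ben    2         13                   11
3    pen     Lena   19         14                   -5
4    fan      Gus    9         13                    4
5   lamp     Lena   16         13                   -3
6    fan      Ben   11         13                    2
7  chair     Dana   18          1                  -17
8    fan     Hana    6          6                    0
9   desk      Ben   11          8                   -3
drop duplicate item (keep=first):
    item customer  qty  ship_days  ship_days_minus_qty
0    pen     Dana   18         11                   -7
1    fan     Dana    3         10                    7
5   lamp     Lena   16         13                   -3
7  chair     Dana   18          1                  -17
9   desk      Ben   11          8                   -3
take 2 rows with largest ship_days:
   item customer  qty  ship_days  ship_days_minus_qty
5  lamp     Lena   16         13                   -3
0   pen     Dana   18         11                   -7
sort by qty descending:
   item customer  qty  ship_days  ship_days_minus_qty
0   pen     Dana   18         11                   -7
5  lamp     Lena   16         13                   -3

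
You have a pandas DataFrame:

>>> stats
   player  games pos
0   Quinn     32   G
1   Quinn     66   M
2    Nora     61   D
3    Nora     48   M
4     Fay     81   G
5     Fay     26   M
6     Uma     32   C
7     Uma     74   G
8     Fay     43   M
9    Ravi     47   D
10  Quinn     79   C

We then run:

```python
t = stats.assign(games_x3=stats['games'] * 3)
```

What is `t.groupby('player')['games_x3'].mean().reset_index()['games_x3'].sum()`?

add column games_x3 = stats['games'] * 3:
   player  games pos  games_x3
0   Quinn     32   G        96
1   Quinn     66   M       198
2    Nora     61   D       183
3    Nora     48   M       144
4     Fay     81   G       243
5     Fay     26   M        78
6     Uma     32   C        96
7     Uma     74   G       222
8     Fay     43   M       129
9    Ravi     47   D       141
10  Quinn     79   C       237
group by player, mean of games_x3:
player
Fay      150.0
Nora     163.5
Quinn    177.0
Ravi     141.0
Uma      159.0
Name: games_x3, dtype: float64
reset_index():
  player  games_x3
0    Fay     150.0
1   Nora     163.5
2  Quinn     177.0
3   Ravi     141.0
4    Uma     159.0
Then the sum of column 'games_x3': 790.5

790.5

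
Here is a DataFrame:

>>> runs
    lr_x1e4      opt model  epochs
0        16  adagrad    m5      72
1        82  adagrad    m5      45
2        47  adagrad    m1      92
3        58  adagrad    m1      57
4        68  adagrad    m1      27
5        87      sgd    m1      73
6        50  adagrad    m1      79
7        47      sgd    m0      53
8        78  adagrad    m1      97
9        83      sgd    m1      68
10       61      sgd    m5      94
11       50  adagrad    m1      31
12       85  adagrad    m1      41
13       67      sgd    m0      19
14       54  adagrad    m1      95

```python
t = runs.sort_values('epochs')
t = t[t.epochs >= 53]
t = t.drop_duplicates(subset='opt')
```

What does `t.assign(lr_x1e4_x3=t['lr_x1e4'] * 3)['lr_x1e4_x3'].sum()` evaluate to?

sort by epochs:
    lr_x1e4      opt model  epochs
13       67      sgd    m0      19
4        68  adagrad    m1      27
11       50  adagrad    m1      31
12       85  adagrad    m1      41
1        82  adagrad    m5      45
7        47      sgd    m0      53
3        58  adagrad    m1      57
9        83      sgd    m1      68
0        16  adagrad    m5      72
5        87      sgd    m1      73
6        50  adagrad    m1      79
2        47  adagrad    m1      92
10       61      sgd    m5      94
14       54  adagrad    m1      95
8        78  adagrad    m1      97
filter rows where epochs >= 53:
    lr_x1e4      opt model  epochs
7        47      sgd    m0      53
3        58  adagrad    m1      57
9        83      sgd    m1      68
0        16  adagrad    m5      72
5        87      sgd    m1      73
6        50  adagrad    m1      79
2        47  adagrad    m1      92
10       61      sgd    m5      94
14       54  adagrad    m1      95
8        78  adagrad    m1      97
drop duplicate opt (keep=first):
   lr_x1e4      opt model  epochs
7       47      sgd    m0      53
3       58  adagrad    m1      57
add column lr_x1e4_x3 = t['lr_x1e4'] * 3:
   lr_x1e4      opt model  epochs  lr_x1e4_x3
7       47      sgd    m0      53         141
3       58  adagrad    m1      57         174
The sum of column 'lr_x1e4_x3' is 315.

315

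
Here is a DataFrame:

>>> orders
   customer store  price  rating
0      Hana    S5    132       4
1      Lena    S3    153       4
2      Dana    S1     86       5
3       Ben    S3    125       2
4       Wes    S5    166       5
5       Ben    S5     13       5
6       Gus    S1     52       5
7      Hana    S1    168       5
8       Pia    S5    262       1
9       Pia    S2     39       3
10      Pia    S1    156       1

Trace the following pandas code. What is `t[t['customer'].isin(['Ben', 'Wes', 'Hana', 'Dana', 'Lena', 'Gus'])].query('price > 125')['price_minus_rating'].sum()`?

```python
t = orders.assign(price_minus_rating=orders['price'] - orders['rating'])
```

601

add column price_minus_rating = orders['price'] - orders['rating']:
   customer store  price  rating  price_minus_rating
0      Hana    S5    132       4                 128
1      Lena    S3    153       4                 149
2      Dana    S1     86       5                  81
3       Ben    S3    125       2                 123
4       Wes    S5    166       5                 161
5       Ben    S5     13       5                   8
6       Gus    S1     52       5                  47
7      Hana    S1    168       5                 163
8       Pia    S5    262       1                 261
9       Pia    S2     39       3                  36
10      Pia    S1    156       1                 155
filter rows where customer in ['Ben', 'Wes', 'Hana', 'Dana', 'Lena', 'Gus']:
  customer store  price  rating  price_minus_rating
0     Hana    S5    132       4                 128
1     Lena    S3    153       4                 149
2     Dana    S1     86       5                  81
3      Ben    S3    125       2                 123
4      Wes    S5    166       5                 161
5      Ben    S5     13       5                   8
6      Gus    S1     52       5                  47
7     Hana    S1    168       5                 163
filter rows where price > 125:
  customer store  price  rating  price_minus_rating
0     Hana    S5    132       4                 128
1     Lena    S3    153       4                 149
4      Wes    S5    166       5                 161
7     Hana    S1    168       5                 163
Taking the sum of column 'price_minus_rating' gives 601.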